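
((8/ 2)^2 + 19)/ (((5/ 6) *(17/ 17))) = 42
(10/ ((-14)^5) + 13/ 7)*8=499403/ 33614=14.86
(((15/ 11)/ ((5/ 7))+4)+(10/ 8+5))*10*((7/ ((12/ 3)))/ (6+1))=2675/ 88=30.40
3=3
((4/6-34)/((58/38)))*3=-1900/29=-65.52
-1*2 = -2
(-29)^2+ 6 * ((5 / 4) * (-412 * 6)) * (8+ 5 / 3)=-178379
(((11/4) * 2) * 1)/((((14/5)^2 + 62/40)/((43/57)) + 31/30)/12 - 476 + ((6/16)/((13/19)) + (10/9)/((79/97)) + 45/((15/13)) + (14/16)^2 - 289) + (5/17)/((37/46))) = -2199959704800/288727905194207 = -0.01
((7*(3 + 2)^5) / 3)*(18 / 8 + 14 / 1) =1421875 / 12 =118489.58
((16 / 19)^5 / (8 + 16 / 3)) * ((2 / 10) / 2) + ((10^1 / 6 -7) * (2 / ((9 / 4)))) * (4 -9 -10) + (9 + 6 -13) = 40733598022 / 557122275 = 73.11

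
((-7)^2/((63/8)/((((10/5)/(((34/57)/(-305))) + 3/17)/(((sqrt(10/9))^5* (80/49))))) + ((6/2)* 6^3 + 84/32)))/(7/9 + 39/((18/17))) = 0.00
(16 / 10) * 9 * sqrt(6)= 72 * sqrt(6) / 5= 35.27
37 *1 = 37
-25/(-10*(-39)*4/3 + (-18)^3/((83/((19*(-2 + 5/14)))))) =-14525/1576412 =-0.01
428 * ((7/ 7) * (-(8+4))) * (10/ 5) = -10272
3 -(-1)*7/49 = 22/7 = 3.14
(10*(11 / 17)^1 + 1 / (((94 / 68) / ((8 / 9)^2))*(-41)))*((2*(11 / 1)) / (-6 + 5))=-376916716 / 2653479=-142.05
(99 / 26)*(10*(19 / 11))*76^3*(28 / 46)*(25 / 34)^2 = 821022300000 / 86411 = 9501363.25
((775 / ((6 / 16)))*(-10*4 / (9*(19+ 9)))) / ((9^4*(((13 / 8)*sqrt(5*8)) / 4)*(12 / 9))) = -24800*sqrt(10) / 5373459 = -0.01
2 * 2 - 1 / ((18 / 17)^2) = 1007 / 324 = 3.11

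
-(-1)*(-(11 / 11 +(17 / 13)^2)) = -2.71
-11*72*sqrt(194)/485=-792*sqrt(194)/485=-22.74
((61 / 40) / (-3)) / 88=-61 / 10560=-0.01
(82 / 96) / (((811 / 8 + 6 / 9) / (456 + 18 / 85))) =794949 / 208165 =3.82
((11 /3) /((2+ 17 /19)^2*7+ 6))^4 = 248656346483281 /24041571556007039841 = 0.00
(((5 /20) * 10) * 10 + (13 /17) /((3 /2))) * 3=1301 /17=76.53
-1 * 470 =-470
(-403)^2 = 162409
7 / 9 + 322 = 2905 / 9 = 322.78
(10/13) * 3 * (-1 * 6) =-180/13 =-13.85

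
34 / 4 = 17 / 2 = 8.50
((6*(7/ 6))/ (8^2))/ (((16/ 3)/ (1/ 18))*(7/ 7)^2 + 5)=0.00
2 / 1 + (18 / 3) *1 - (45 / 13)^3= -73549 / 2197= -33.48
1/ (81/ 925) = 925/ 81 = 11.42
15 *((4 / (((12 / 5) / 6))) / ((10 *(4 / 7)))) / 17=105 / 68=1.54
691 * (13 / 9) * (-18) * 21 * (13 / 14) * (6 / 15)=-700674 / 5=-140134.80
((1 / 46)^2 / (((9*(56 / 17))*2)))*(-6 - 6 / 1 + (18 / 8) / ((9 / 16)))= -0.00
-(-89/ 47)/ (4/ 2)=89/ 94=0.95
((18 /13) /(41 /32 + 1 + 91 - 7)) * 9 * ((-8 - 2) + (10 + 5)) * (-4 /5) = -20736 /35893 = -0.58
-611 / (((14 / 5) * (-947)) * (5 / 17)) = 10387 / 13258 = 0.78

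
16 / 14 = 8 / 7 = 1.14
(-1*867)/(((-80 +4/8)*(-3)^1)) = -578/159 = -3.64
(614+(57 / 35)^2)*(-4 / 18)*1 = -137.03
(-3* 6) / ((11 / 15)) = -270 / 11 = -24.55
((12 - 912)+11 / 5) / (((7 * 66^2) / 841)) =-3775249 / 152460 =-24.76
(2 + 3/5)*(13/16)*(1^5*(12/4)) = 6.34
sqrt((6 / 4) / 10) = sqrt(15) / 10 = 0.39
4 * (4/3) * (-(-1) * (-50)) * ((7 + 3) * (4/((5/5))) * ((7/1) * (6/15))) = -89600/3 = -29866.67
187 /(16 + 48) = 187 /64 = 2.92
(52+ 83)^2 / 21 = 6075 / 7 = 867.86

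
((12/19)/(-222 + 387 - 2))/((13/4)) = 48/40261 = 0.00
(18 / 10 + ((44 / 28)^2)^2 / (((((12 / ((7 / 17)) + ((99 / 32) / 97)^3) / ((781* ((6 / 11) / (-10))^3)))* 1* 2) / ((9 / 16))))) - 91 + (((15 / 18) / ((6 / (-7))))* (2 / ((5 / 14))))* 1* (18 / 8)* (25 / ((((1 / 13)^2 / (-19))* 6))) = 342782476181445924149567 / 2092617769039707000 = 163805.58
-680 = -680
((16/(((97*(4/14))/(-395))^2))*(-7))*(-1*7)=159258.59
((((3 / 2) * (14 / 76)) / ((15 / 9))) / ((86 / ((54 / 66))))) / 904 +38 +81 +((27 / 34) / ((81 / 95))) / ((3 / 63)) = 765466656199 / 5524488640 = 138.56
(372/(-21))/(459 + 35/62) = -7688/199451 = -0.04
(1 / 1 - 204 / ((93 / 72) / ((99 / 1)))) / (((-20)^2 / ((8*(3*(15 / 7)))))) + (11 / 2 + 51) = -302818 / 155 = -1953.66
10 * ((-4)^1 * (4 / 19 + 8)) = -6240 / 19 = -328.42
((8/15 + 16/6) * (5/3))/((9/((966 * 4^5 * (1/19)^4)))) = 5275648/1172889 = 4.50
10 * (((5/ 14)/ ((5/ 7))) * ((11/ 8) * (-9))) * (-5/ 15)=165/ 8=20.62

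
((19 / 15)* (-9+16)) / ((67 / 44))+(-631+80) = -547903 / 1005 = -545.18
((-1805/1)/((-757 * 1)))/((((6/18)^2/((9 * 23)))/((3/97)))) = 10088145/73429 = 137.39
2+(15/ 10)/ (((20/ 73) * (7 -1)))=2.91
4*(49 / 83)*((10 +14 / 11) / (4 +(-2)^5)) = -868 / 913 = -0.95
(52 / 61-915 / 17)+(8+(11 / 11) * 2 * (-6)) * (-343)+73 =1443534 / 1037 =1392.03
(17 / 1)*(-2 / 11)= -34 / 11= -3.09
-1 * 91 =-91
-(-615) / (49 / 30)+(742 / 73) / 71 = 376.67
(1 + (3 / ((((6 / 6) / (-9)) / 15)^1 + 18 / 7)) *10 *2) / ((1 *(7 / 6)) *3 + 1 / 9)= 1064214 / 157495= 6.76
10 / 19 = 0.53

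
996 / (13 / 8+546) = 7968 / 4381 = 1.82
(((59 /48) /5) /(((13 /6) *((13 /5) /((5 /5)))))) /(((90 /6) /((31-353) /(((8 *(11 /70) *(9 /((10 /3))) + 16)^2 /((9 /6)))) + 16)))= 10001438159 /233610106080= 0.04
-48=-48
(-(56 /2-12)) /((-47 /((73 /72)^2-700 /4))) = -901871 /15228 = -59.22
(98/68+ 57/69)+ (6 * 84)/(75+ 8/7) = 3703905/416806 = 8.89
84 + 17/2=185/2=92.50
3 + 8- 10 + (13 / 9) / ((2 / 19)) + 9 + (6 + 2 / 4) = 272 / 9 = 30.22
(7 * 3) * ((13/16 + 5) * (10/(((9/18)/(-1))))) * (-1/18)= 135.62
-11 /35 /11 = -1 /35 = -0.03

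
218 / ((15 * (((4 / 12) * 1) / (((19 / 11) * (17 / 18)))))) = 71.13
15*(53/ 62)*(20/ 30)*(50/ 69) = 13250/ 2139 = 6.19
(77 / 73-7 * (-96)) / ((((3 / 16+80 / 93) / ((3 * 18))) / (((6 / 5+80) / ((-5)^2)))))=1602861535296 / 14225875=112672.26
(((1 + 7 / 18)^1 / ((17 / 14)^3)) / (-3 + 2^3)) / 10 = 686 / 44217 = 0.02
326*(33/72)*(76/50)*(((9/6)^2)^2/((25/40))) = 1839.62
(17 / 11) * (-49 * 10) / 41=-8330 / 451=-18.47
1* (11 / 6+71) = 437 / 6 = 72.83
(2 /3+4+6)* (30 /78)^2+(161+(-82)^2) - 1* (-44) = 3513803 /507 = 6930.58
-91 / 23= -3.96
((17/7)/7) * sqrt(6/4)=17 * sqrt(6)/98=0.42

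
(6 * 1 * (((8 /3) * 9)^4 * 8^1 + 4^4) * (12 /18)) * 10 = 106178560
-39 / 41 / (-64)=39 / 2624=0.01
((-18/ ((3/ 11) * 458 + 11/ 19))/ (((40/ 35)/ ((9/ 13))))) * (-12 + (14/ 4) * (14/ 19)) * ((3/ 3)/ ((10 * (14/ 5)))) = 159489/ 5455216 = 0.03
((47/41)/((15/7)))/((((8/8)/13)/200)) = 171080/123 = 1390.89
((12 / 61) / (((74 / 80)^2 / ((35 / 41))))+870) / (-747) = -331048670 / 284181127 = -1.16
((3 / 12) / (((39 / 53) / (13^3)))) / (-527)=-8957 / 6324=-1.42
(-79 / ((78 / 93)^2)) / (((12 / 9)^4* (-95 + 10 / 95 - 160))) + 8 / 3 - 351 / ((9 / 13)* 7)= -1225377828559 / 17600314368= -69.62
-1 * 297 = -297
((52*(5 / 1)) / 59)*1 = 4.41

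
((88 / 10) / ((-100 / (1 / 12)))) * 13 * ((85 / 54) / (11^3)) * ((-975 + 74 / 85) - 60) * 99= 103883 / 9000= 11.54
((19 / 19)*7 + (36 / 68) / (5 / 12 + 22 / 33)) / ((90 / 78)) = 331 / 51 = 6.49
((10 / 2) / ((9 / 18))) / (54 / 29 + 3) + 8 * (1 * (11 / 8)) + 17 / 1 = 4238 / 141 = 30.06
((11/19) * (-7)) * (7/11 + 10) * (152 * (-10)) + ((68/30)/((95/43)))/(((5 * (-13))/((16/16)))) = 6068788538/92625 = 65519.98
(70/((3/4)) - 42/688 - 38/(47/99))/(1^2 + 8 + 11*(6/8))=641695/836694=0.77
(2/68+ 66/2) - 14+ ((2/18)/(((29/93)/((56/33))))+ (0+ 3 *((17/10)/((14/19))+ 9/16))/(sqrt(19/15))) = 4821 *sqrt(285)/10640+ 1916561/97614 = 27.28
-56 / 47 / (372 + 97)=-8 / 3149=-0.00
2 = 2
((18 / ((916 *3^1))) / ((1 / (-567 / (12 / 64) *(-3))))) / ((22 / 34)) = 231336 / 2519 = 91.84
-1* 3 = -3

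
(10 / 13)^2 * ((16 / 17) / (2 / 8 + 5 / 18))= 57600 / 54587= 1.06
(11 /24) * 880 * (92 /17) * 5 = 556600 /51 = 10913.73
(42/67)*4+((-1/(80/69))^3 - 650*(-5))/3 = 1085.63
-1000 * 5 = -5000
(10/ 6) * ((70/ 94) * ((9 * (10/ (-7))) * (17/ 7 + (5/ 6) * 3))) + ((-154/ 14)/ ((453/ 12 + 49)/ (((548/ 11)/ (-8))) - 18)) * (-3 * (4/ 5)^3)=-28487935227/ 359802625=-79.18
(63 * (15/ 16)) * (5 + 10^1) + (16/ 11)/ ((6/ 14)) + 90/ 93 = 14572417/ 16368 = 890.30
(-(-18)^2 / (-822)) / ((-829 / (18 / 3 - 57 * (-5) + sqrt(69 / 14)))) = -15714 / 113573 - 27 * sqrt(966) / 795011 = -0.14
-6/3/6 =-1/3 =-0.33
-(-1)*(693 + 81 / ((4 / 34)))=2763 / 2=1381.50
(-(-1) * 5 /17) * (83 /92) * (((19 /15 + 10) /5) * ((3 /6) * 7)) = 98189 /46920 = 2.09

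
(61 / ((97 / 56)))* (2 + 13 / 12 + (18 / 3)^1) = 93086 / 291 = 319.88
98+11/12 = 1187/12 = 98.92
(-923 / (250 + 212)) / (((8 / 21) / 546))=-251979 / 88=-2863.40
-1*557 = -557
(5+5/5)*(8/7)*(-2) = -96/7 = -13.71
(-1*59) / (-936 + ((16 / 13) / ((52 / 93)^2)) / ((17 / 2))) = 2203591 / 34941366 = 0.06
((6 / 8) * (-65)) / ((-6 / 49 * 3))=3185 / 24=132.71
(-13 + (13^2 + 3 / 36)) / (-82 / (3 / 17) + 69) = -1873 / 4748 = -0.39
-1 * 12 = -12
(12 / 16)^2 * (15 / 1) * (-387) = -52245 / 16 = -3265.31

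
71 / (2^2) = 71 / 4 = 17.75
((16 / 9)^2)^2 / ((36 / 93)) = 25.80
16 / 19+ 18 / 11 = 518 / 209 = 2.48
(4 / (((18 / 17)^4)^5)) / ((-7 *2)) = -4064231406647572522401601 / 44618826757386273610530816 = -0.09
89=89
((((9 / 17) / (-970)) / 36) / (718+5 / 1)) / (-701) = 1 / 33430045080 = 0.00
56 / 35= 8 / 5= 1.60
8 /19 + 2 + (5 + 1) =160 /19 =8.42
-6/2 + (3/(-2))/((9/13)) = -31/6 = -5.17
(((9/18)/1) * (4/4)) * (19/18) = 19/36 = 0.53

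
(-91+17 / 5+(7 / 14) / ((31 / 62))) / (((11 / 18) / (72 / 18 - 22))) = 140292 / 55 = 2550.76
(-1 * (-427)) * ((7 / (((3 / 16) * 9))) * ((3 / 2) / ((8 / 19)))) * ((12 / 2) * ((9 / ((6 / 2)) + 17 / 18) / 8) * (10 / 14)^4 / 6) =51430625 / 63504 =809.88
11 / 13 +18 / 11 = 355 / 143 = 2.48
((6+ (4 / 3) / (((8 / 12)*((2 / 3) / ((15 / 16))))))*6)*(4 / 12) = 141 / 8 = 17.62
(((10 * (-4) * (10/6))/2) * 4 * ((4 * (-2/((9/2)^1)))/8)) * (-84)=-22400/9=-2488.89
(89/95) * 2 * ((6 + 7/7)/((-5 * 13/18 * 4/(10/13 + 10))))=-156996/16055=-9.78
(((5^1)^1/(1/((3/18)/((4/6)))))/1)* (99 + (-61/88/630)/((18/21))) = 123.75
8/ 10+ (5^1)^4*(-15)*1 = -46871/ 5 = -9374.20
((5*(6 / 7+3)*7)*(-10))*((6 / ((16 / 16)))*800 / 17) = -6480000 / 17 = -381176.47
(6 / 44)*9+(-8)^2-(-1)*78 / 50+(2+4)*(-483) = -1557167 / 550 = -2831.21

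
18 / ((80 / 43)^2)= 16641 / 3200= 5.20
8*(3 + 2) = 40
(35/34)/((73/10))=175/1241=0.14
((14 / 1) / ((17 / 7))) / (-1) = -98 / 17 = -5.76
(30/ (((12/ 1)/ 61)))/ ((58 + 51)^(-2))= 3623705/ 2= 1811852.50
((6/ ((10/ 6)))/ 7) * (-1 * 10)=-36/ 7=-5.14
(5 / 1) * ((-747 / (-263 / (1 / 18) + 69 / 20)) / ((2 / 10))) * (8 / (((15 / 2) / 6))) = 796800 / 31537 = 25.27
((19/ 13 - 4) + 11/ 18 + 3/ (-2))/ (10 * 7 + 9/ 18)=-802/ 16497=-0.05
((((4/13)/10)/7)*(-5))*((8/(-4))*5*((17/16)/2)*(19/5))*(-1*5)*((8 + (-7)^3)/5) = 108205/728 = 148.63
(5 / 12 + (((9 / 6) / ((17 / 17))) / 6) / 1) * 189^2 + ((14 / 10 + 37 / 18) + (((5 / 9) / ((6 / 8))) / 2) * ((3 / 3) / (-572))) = 23817.45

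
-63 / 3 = -21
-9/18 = -1/2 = -0.50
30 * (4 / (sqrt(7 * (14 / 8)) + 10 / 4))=20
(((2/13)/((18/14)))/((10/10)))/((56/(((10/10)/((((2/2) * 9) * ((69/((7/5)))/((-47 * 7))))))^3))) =-12214672127/14009759068500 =-0.00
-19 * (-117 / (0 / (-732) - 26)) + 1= -169 / 2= -84.50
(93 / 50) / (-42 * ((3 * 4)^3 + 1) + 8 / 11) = -1023 / 39939500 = -0.00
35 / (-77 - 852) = -35 / 929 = -0.04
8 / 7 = 1.14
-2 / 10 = -1 / 5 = -0.20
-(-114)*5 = 570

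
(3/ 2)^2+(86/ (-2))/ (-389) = 3673/ 1556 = 2.36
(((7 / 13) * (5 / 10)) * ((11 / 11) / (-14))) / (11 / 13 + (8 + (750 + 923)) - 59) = -1 / 84388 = -0.00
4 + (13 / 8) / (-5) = 147 / 40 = 3.68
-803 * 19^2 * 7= -2029181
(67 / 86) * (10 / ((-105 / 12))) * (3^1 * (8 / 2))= -3216 / 301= -10.68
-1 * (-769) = 769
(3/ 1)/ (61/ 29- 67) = -87/ 1882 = -0.05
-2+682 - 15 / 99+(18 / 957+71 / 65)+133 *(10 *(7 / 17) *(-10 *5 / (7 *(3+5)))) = 406051003 / 2114970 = 191.99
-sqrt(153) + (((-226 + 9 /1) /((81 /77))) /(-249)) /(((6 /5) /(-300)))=-4177250 /20169- 3 * sqrt(17)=-219.48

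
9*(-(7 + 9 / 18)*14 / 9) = -105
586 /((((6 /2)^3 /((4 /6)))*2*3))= 2.41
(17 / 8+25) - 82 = -439 / 8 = -54.88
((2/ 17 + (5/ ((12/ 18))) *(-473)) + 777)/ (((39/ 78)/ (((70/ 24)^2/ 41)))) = -115386425/ 100368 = -1149.63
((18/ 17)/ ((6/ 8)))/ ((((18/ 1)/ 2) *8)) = 1/ 51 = 0.02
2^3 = 8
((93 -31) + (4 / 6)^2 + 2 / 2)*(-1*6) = -1142 / 3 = -380.67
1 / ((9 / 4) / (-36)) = -16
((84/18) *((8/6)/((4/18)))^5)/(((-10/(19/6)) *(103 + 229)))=-14364/415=-34.61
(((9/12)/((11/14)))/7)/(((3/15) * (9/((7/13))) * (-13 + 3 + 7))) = -35/2574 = -0.01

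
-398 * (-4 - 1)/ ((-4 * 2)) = -995/ 4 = -248.75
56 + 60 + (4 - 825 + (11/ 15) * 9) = -3492/ 5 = -698.40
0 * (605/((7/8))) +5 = 5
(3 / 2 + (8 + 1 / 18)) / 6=43 / 27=1.59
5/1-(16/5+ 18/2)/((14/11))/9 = 2479/630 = 3.93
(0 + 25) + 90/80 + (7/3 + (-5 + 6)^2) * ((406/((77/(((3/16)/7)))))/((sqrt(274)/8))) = 145 * sqrt(274)/10549 + 209/8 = 26.35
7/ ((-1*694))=-7/ 694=-0.01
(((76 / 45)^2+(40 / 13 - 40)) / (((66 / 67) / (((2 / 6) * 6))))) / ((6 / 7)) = -210325864 / 2606175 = -80.70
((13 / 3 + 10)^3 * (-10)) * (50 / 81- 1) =24647170 / 2187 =11269.85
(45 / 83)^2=0.29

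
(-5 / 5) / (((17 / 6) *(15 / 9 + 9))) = -0.03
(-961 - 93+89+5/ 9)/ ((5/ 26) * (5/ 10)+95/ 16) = -361088/ 2259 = -159.84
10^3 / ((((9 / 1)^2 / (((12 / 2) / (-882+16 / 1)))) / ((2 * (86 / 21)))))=-172000 / 245511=-0.70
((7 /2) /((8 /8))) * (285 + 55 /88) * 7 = 111965 /16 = 6997.81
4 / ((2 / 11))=22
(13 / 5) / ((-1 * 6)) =-13 / 30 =-0.43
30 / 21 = 1.43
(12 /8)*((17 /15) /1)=17 /10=1.70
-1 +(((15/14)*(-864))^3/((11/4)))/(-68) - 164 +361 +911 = 272168796087/64141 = 4243288.94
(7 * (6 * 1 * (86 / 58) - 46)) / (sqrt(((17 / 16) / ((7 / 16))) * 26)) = -32.69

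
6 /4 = 3 /2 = 1.50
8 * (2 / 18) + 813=7325 / 9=813.89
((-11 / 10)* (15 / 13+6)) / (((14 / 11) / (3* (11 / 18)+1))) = -63767 / 3640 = -17.52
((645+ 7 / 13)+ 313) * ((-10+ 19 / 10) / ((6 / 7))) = -2355129 / 260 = -9058.19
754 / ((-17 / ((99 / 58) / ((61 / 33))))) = -42471 / 1037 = -40.96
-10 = -10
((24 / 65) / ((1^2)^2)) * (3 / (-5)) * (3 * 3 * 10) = -1296 / 65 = -19.94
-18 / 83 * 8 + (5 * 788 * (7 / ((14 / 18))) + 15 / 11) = 32374641 / 913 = 35459.63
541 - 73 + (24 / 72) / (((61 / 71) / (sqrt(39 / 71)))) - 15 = sqrt(2769) / 183 + 453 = 453.29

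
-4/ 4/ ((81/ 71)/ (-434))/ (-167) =-30814/ 13527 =-2.28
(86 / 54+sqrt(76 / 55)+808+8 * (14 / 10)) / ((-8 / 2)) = -110807 / 540 - sqrt(1045) / 110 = -205.49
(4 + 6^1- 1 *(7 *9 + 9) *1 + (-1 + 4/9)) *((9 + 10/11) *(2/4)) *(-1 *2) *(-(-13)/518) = 797771/51282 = 15.56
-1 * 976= -976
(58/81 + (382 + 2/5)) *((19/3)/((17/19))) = 56013482/20655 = 2711.86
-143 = -143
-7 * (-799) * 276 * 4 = 6174672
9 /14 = 0.64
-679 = -679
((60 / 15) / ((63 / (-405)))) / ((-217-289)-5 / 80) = 0.05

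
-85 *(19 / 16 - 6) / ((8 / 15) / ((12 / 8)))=1150.49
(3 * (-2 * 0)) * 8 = 0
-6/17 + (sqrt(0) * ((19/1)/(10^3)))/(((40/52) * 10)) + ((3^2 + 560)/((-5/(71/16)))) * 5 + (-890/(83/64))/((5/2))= -63208205/22576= -2799.80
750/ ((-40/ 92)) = -1725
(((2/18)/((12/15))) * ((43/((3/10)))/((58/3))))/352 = 0.00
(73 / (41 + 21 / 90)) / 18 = 0.10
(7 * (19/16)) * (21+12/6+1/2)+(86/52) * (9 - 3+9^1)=91583/416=220.15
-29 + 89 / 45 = -27.02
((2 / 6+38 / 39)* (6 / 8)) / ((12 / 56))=119 / 26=4.58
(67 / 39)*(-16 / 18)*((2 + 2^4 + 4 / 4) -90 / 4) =5.34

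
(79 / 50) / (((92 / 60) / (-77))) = -18249 / 230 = -79.34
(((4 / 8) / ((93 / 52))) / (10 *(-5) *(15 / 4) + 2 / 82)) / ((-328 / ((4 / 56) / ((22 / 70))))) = 65 / 62906316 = 0.00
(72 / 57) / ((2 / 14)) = 168 / 19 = 8.84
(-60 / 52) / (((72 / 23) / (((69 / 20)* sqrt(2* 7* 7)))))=-3703* sqrt(2) / 416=-12.59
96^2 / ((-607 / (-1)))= 9216 / 607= 15.18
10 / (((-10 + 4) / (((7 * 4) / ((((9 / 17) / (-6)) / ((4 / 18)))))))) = 9520 / 81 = 117.53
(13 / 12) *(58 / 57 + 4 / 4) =1495 / 684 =2.19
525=525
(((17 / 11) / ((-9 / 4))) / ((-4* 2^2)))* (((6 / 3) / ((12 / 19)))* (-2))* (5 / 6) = -1615 / 7128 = -0.23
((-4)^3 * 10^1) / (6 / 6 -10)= 71.11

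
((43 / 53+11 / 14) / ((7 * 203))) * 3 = 3555 / 1054382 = 0.00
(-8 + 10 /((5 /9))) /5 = 2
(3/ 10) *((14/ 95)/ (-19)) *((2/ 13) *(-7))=294/ 117325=0.00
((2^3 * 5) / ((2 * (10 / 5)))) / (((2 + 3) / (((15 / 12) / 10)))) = 1 / 4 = 0.25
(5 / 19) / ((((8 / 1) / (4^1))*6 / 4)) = 5 / 57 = 0.09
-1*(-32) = 32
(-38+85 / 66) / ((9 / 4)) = -4846 / 297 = -16.32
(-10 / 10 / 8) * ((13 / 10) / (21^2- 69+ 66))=-13 / 35040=-0.00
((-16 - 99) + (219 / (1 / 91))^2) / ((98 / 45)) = 8936210835 / 49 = 182371649.69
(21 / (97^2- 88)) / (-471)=-7 / 1463397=-0.00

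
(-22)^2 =484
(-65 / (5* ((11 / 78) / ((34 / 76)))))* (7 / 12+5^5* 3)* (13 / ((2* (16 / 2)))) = -4202023943 / 13376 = -314146.53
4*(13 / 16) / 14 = 13 / 56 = 0.23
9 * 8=72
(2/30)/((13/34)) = 34/195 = 0.17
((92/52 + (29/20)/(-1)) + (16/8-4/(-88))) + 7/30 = 22291/8580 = 2.60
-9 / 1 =-9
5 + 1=6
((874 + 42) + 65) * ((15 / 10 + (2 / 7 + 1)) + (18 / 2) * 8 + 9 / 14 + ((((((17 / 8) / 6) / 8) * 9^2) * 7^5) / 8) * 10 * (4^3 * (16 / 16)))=264878514099 / 56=4729973466.05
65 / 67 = 0.97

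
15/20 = 0.75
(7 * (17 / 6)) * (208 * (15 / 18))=30940 / 9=3437.78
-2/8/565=-1/2260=-0.00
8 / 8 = 1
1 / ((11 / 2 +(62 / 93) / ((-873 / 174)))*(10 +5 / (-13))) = 0.02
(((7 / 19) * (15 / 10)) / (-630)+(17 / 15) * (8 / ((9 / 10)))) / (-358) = -103351 / 3673080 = -0.03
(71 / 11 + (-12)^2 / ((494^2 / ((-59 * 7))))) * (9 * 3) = 112538457 / 671099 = 167.69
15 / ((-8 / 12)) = -45 / 2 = -22.50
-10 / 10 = -1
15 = 15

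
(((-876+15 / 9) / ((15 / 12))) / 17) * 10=-20984 / 51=-411.45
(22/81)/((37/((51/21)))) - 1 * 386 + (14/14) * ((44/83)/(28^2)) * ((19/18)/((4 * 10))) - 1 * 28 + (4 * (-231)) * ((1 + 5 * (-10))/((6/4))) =116115444397277/3900415680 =29770.02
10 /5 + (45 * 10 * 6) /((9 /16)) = 4802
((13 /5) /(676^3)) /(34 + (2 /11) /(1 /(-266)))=-11 /18772574080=-0.00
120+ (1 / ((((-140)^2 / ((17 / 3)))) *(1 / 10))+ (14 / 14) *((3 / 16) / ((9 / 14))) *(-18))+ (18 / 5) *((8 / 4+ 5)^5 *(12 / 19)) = 856413421 / 22344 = 38328.56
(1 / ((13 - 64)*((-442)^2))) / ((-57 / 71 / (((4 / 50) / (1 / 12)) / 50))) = 71 / 29579330625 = 0.00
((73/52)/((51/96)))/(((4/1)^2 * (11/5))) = 365/4862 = 0.08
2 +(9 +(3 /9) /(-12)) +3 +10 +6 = 1079 /36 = 29.97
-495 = -495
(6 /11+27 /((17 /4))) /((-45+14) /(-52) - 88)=-4472 /56661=-0.08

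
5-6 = -1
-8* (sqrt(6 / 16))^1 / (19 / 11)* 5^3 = -2750* sqrt(6) / 19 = -354.53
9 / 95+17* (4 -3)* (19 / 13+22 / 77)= 257604 / 8645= 29.80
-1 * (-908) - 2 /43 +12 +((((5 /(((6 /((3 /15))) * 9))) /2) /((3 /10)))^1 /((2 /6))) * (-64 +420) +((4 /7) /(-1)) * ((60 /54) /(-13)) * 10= 100728176 /105651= 953.40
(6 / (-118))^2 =9 / 3481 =0.00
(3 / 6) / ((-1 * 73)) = -1 / 146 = -0.01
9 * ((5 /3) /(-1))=-15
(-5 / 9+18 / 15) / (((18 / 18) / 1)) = 29 / 45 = 0.64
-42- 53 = -95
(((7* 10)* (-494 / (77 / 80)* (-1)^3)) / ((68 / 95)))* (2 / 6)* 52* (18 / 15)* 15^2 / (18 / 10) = 24403600000 / 187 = 130500534.76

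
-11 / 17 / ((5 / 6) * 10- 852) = 33 / 43027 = 0.00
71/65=1.09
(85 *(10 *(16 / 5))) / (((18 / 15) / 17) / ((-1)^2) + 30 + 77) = 231200 / 9101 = 25.40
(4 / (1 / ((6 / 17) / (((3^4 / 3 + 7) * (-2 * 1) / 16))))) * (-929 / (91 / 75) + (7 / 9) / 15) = 17704448 / 69615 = 254.32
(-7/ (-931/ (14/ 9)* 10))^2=1/ 731025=0.00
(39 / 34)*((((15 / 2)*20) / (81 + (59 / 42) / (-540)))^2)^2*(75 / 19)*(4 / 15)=52239840724038240000000000000 / 3678400443661747768559261363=14.20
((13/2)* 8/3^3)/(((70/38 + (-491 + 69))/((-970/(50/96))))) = 3066752/359235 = 8.54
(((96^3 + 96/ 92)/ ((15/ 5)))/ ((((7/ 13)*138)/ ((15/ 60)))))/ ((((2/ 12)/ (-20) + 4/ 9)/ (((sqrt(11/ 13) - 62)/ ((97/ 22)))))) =-1804138084320/ 56392987 + 2238384720*sqrt(143)/ 56392987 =-31517.59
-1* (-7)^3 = 343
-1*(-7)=7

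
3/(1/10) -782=-752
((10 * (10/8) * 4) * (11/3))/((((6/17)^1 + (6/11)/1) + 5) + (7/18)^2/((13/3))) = 1925352/62311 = 30.90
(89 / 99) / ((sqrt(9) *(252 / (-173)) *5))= -15397 / 374220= -0.04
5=5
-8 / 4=-2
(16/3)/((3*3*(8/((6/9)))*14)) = 2/567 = 0.00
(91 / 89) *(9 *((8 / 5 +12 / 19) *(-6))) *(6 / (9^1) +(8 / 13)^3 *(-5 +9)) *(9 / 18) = -140745528 / 1428895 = -98.50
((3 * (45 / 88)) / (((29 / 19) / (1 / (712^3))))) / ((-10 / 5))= -2565 / 1842258829312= -0.00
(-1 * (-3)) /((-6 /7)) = -7 /2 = -3.50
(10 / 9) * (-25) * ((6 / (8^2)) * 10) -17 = -1033 / 24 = -43.04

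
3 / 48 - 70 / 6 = -557 / 48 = -11.60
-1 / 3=-0.33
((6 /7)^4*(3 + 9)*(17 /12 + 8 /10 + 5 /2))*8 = 244.41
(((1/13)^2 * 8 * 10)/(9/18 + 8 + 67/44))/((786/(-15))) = -8800/9763299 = -0.00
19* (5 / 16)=95 / 16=5.94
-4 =-4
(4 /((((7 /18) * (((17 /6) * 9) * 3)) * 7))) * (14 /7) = 32 /833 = 0.04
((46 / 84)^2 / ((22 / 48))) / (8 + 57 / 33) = 1058 / 15729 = 0.07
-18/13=-1.38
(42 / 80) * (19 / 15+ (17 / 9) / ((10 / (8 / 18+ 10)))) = 1148 / 675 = 1.70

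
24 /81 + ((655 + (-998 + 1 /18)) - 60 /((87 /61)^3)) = -478507387 /1317006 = -363.33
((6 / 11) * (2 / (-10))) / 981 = -2 / 17985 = -0.00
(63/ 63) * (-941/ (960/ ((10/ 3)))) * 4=-941/ 72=-13.07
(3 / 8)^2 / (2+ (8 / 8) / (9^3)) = 6561 / 93376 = 0.07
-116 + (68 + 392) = 344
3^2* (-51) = -459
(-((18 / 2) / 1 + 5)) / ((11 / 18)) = -252 / 11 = -22.91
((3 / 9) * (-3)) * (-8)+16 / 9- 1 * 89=-713 / 9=-79.22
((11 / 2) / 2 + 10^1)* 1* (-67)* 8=-6834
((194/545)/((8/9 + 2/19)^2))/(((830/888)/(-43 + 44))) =629675694/1634114375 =0.39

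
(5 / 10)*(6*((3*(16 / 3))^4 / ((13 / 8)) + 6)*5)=7865490 / 13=605037.69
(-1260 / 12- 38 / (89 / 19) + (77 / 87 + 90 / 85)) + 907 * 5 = 582313367 / 131631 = 4423.83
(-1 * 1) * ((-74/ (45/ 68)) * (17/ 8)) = 10693/ 45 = 237.62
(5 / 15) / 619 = 1 / 1857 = 0.00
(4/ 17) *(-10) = -40/ 17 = -2.35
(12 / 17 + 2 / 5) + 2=264 / 85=3.11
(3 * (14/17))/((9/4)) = 56/51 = 1.10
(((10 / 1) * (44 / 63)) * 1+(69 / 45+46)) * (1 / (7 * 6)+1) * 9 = 738439 / 1470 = 502.34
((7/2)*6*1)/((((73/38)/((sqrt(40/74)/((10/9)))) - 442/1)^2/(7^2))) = 120355956/(151164 - 73*sqrt(185))^2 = 0.01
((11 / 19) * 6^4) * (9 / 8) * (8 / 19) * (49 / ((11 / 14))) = 8001504 / 361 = 22164.83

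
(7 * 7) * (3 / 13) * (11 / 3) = 539 / 13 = 41.46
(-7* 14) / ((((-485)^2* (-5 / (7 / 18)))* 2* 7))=49 / 21170250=0.00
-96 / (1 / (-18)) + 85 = 1813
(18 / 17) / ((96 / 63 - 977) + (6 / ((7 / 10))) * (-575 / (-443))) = -167454 / 152513035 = -0.00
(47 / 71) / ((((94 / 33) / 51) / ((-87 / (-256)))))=146421 / 36352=4.03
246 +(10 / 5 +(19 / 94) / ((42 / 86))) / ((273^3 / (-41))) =9880301285503 / 40163827158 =246.00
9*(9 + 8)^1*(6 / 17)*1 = 54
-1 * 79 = -79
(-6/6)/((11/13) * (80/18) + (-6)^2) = -0.03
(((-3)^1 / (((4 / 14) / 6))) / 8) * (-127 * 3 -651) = 8127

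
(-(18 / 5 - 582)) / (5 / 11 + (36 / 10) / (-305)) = 9702660 / 7427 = 1306.40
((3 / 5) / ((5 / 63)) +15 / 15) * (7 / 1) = 59.92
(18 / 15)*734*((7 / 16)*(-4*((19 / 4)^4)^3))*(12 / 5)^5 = -4145098393742025386961 / 256000000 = -16191790600554.79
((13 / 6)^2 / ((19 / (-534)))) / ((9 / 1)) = -15041 / 1026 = -14.66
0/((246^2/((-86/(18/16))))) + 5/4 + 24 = 101/4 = 25.25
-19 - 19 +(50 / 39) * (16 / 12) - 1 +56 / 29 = -119975 / 3393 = -35.36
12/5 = 2.40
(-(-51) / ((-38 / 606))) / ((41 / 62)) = -1229.89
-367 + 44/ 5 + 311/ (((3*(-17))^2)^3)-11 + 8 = -31778895767051/ 87981439005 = -361.20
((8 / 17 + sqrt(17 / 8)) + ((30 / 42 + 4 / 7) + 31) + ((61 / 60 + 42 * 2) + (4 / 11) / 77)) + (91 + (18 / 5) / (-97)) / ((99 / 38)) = sqrt(34) / 4 + 7677590645 / 50281308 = 154.15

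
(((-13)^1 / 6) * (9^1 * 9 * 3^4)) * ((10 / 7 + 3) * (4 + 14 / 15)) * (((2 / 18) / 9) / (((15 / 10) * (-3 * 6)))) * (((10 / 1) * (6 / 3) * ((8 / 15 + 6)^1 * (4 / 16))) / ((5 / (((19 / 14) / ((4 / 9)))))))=283309 / 100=2833.09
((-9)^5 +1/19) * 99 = -111071070/19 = -5845845.79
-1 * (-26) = 26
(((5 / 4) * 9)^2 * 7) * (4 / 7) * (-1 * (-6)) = 3037.50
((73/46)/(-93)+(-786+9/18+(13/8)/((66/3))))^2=87433220114005921/141725143296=616921.02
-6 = -6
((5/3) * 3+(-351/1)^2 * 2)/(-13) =-246407/13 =-18954.38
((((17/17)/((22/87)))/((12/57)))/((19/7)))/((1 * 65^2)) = 609/371800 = 0.00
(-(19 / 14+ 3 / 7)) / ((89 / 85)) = -2125 / 1246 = -1.71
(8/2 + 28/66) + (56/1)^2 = 103634/33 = 3140.42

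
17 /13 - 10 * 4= -503 /13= -38.69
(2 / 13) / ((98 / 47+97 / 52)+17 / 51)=1128 / 31409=0.04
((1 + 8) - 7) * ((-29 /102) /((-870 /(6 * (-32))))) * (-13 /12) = 0.14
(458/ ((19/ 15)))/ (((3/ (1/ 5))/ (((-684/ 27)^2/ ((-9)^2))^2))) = 804204032/ 531441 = 1513.25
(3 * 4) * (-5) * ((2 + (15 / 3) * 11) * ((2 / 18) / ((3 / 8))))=-3040 / 3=-1013.33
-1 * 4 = -4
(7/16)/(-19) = -7/304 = -0.02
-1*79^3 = -493039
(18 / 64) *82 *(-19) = -7011 / 16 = -438.19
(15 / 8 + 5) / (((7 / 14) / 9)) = 495 / 4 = 123.75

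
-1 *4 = -4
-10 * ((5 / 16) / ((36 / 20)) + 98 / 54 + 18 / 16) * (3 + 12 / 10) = -9415 / 72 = -130.76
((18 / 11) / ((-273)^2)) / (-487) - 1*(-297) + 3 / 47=619372707860 / 2084981899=297.06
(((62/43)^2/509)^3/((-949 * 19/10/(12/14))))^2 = 11614560344632439355801600/11070414134637994198143743697788451305401825849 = 0.00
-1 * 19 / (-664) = 19 / 664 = 0.03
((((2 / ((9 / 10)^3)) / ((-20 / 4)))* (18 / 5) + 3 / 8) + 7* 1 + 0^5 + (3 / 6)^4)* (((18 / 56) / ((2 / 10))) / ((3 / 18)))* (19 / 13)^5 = 351.26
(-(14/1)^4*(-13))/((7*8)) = 8918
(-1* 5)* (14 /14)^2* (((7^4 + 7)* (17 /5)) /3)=-40936 /3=-13645.33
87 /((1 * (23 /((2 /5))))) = 174 /115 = 1.51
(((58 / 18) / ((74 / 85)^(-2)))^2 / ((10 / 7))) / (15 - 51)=-22066371614 / 190271278125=-0.12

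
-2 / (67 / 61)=-1.82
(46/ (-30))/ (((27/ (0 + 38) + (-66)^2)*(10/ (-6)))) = 874/ 4138875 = 0.00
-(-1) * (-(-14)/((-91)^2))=2/1183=0.00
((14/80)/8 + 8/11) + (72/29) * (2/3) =245433/102080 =2.40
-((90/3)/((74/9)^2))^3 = -0.09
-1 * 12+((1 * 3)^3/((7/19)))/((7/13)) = 6081/49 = 124.10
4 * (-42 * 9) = -1512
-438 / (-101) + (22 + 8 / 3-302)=-82718 / 303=-273.00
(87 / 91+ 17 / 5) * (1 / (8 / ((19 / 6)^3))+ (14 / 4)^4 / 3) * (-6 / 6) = -18491069 / 78624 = -235.18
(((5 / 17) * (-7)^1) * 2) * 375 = -26250 / 17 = -1544.12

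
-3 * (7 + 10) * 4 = -204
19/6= 3.17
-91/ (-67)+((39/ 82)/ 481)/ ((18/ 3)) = 552255/ 406556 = 1.36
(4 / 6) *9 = 6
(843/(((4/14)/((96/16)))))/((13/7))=123921/13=9532.38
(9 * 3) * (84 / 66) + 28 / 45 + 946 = 485588 / 495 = 980.99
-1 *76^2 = -5776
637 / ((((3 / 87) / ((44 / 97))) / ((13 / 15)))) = 7262.24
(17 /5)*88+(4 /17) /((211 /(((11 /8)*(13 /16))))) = 171717579 /573920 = 299.20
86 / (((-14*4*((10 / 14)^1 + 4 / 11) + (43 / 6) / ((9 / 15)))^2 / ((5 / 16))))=2107215 / 183821138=0.01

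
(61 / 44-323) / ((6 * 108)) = -4717 / 9504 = -0.50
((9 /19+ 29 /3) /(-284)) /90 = -289 /728460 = -0.00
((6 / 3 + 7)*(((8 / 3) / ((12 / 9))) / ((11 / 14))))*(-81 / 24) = -1701 / 22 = -77.32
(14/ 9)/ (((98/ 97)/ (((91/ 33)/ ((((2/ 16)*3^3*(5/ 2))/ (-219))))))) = -110.20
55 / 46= 1.20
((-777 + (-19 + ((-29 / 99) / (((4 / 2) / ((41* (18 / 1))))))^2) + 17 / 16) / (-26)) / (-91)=4.60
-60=-60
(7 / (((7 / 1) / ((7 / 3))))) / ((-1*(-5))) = 7 / 15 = 0.47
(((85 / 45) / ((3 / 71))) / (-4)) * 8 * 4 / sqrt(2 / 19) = -1102.29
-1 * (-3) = 3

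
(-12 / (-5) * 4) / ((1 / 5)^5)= 30000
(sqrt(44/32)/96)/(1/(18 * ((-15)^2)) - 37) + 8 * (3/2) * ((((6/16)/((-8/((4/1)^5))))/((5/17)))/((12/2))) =-1632/5 - 675 * sqrt(22)/9590336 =-326.40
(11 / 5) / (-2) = -11 / 10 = -1.10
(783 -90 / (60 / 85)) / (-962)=-1311 / 1924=-0.68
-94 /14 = -47 /7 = -6.71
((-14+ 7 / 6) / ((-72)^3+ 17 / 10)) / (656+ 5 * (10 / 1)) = 55 / 1129336662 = 0.00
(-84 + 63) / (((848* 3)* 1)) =-7 / 848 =-0.01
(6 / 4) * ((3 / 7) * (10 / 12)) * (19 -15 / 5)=8.57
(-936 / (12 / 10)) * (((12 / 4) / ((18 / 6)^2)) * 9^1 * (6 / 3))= -4680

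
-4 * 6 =-24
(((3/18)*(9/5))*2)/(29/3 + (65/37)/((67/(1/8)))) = 178488/2876615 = 0.06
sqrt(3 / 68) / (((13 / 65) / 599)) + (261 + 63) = 324 + 2995* sqrt(51) / 34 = 953.08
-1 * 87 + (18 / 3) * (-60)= -447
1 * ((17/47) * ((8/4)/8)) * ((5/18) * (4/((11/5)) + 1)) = 0.07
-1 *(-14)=14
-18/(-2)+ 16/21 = 205/21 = 9.76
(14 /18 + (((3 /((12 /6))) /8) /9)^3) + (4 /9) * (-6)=-1.89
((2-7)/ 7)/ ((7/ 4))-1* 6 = -314/ 49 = -6.41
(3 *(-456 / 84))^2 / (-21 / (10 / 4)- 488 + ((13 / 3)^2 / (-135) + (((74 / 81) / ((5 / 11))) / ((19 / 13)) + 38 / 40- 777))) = -1200050640 / 5751810757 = -0.21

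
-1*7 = -7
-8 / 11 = -0.73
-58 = -58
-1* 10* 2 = -20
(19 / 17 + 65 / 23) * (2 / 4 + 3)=5397 / 391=13.80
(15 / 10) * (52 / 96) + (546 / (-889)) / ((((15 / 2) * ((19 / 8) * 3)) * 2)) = 467207 / 579120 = 0.81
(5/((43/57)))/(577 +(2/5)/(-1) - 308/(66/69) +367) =475/44548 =0.01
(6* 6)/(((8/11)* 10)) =4.95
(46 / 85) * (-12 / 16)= -69 / 170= -0.41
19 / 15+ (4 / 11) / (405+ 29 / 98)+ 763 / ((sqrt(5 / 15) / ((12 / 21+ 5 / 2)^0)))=8307151 / 6553635+ 763 *sqrt(3)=1322.82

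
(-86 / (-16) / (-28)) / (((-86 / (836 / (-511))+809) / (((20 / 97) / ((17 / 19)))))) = -170753 / 3325630644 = -0.00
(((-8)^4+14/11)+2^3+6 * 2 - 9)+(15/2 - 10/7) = 633609/154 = 4114.34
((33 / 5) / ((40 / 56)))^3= 12326391 / 15625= 788.89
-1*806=-806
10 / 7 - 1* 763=-5331 / 7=-761.57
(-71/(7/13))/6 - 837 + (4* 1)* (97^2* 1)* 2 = 3125347/42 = 74413.02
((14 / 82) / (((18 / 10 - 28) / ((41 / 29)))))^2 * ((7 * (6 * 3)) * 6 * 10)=9261000 / 14432401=0.64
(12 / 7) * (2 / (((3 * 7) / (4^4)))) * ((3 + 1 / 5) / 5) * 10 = 65536 / 245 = 267.49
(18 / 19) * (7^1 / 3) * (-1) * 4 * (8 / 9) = -7.86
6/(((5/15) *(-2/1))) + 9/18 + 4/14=-115/14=-8.21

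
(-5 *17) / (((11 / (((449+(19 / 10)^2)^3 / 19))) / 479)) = -755017242760033083 / 41800000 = -18062613463.16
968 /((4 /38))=9196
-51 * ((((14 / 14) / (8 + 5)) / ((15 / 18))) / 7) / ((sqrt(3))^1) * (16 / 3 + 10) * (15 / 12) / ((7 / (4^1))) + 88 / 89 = 88 / 89-1564 * sqrt(3) / 637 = -3.26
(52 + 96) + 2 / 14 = 1037 / 7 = 148.14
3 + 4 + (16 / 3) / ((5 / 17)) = 377 / 15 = 25.13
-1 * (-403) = 403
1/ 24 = 0.04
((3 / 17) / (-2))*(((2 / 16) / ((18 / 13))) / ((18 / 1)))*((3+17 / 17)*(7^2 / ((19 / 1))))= -637 / 139536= -0.00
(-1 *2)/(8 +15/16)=-32/143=-0.22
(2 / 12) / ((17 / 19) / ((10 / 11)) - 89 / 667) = 63365 / 323457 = 0.20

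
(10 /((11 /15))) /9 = 50 /33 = 1.52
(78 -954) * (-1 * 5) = 4380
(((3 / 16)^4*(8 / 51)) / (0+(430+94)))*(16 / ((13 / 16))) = 27 / 3705728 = 0.00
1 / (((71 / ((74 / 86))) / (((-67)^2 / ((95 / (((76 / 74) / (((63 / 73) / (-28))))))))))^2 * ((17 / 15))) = 6872660723776 / 21391256655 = 321.28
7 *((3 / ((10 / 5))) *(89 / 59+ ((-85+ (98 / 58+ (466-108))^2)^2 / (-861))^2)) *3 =1178202228962142786703046080870199 / 99227877982118038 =11873701755211049.36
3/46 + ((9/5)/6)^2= 357/2300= 0.16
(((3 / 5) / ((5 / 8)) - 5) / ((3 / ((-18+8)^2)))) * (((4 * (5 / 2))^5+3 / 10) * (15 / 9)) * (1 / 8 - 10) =7979023937 / 36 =221639553.81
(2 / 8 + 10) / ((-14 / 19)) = -13.91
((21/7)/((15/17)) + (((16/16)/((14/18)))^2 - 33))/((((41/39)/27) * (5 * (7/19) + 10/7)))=-219.45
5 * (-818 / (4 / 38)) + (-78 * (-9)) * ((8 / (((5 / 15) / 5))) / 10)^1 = -30431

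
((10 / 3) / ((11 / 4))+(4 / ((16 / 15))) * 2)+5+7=1367 / 66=20.71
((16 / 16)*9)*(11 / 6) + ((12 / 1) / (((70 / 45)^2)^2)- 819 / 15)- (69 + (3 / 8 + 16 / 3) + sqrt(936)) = -31911847 / 288120- 6*sqrt(26) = -141.35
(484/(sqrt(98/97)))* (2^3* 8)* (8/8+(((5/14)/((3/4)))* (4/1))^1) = 944768* sqrt(194)/147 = 89517.66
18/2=9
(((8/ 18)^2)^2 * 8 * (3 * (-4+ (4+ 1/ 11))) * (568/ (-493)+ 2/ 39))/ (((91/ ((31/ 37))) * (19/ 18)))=-141451264/ 173042826957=-0.00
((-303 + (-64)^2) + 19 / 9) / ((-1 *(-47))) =34156 / 423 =80.75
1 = 1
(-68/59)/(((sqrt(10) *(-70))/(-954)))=-16218 *sqrt(10)/10325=-4.97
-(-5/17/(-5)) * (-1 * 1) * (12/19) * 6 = 72/323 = 0.22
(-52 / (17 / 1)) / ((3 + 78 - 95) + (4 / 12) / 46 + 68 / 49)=351624 / 1448995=0.24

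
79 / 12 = 6.58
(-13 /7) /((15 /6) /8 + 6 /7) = -1.59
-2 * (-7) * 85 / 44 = 595 / 22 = 27.05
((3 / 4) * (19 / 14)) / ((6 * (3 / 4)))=19 / 84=0.23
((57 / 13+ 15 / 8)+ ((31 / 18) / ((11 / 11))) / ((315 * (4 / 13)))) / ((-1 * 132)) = -231353 / 4864860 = -0.05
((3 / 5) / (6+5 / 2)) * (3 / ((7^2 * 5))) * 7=18 / 2975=0.01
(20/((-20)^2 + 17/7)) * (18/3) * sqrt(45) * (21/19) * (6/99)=3920 * sqrt(5)/65417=0.13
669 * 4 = 2676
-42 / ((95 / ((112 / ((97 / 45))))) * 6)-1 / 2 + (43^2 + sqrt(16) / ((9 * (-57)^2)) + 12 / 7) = 73318650287 / 39709278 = 1846.39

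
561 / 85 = 33 / 5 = 6.60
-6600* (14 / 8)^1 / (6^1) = -1925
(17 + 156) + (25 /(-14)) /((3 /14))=494 /3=164.67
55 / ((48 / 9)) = 165 / 16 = 10.31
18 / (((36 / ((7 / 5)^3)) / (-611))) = -209573 / 250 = -838.29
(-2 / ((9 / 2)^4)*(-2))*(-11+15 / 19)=-12416 / 124659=-0.10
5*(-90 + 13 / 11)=-4885 / 11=-444.09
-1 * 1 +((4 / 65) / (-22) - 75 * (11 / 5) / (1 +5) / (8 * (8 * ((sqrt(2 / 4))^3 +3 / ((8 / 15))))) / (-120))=-184994217 / 184595840 - 11 * sqrt(2) / 387264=-1.00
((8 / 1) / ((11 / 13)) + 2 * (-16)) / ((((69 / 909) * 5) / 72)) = -5410368 / 1265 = -4276.97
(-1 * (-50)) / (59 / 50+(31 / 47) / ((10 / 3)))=58750 / 1619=36.29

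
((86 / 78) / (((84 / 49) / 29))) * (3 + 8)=205.17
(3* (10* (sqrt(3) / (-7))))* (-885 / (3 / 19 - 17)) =-390.06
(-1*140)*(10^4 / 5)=-280000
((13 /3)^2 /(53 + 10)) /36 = 169 /20412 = 0.01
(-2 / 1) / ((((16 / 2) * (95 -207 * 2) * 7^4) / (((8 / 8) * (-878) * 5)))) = -0.00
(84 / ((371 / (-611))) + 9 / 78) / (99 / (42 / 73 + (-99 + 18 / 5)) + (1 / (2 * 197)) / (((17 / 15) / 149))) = 2453127988783 / 12606912045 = 194.59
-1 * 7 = -7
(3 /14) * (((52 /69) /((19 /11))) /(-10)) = -143 /15295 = -0.01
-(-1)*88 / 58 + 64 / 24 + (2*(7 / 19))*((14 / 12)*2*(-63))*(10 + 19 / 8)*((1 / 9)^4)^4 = 632863586473931687 / 151261351712202132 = 4.18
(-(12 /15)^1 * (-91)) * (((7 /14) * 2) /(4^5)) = 91 /1280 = 0.07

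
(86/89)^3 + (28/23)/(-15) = 199700188/243214305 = 0.82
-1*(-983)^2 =-966289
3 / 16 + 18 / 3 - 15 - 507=-8253 / 16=-515.81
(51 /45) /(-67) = -0.02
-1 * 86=-86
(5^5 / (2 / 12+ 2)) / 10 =1875 / 13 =144.23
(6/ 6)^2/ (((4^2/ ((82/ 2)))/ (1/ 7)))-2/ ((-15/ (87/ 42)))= 1079/ 1680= 0.64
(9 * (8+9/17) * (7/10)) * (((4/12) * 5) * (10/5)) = 3045/17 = 179.12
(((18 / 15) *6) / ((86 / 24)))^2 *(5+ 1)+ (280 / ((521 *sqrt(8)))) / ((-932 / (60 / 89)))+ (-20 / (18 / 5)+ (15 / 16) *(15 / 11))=1460500121 / 73220400- 1050 *sqrt(2) / 10803977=19.95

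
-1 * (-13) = 13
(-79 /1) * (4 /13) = -316 /13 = -24.31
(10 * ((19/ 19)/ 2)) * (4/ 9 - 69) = -3085/ 9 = -342.78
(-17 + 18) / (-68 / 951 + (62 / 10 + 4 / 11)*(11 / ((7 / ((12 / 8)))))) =66570 / 1025173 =0.06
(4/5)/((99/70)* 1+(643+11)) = 0.00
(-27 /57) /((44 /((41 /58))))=-369 /48488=-0.01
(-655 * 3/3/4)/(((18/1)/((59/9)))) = -38645/648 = -59.64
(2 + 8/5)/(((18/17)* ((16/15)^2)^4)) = 8713828125/4294967296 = 2.03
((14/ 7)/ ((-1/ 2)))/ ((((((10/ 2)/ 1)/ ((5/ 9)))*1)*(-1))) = 4/ 9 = 0.44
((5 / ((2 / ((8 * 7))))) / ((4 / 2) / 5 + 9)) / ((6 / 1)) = 350 / 141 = 2.48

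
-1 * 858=-858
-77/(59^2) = -77/3481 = -0.02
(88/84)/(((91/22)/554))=268136/1911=140.31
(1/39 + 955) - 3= 952.03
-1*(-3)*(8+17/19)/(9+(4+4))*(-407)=-206349/323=-638.85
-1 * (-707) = 707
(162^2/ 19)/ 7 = 26244/ 133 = 197.32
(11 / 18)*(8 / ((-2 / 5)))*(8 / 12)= -220 / 27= -8.15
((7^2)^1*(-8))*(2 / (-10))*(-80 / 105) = -896 / 15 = -59.73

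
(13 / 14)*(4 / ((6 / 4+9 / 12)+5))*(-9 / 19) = -936 / 3857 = -0.24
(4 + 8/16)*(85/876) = 255/584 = 0.44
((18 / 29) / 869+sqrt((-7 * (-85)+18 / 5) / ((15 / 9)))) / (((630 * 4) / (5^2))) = 5 / 705628+sqrt(8979) / 504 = 0.19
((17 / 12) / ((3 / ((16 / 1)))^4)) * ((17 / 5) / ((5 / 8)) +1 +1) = 17268736 / 2025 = 8527.77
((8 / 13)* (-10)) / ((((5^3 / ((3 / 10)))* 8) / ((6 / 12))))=-3 / 3250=-0.00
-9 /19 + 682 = 12949 /19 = 681.53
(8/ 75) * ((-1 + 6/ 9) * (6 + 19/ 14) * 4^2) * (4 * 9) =-26368/ 175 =-150.67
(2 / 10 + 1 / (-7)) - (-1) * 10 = 352 / 35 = 10.06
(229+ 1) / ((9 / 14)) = 3220 / 9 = 357.78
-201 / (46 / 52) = -5226 / 23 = -227.22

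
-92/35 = -2.63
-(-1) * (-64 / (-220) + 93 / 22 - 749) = -81893 / 110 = -744.48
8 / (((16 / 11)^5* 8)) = 161051 / 1048576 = 0.15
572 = 572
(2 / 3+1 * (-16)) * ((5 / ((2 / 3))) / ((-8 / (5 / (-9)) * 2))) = -575 / 144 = -3.99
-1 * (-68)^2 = -4624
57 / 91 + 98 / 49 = 239 / 91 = 2.63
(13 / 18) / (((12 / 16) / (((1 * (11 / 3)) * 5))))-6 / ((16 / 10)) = 4505 / 324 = 13.90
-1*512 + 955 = 443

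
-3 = -3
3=3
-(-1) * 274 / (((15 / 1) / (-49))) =-13426 / 15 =-895.07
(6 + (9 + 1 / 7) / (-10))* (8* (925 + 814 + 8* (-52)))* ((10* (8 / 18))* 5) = 1196160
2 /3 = 0.67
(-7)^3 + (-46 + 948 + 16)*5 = 4247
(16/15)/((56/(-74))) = -148/105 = -1.41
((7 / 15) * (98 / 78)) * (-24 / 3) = -4.69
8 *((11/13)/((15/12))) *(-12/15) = -4.33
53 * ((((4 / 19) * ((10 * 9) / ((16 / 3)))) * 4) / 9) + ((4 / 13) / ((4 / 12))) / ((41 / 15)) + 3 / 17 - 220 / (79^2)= 90428609171 / 1074444319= 84.16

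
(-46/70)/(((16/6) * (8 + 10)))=-23/1680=-0.01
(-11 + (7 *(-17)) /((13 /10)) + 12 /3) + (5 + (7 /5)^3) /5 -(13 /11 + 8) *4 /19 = -167983069 /1698125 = -98.92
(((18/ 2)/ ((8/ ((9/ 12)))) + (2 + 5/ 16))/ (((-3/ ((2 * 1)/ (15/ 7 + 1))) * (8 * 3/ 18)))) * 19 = -9.54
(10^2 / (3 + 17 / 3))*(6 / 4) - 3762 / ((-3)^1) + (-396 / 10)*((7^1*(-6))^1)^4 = -8009422869 / 65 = -123221890.29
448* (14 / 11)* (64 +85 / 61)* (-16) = -400304128 / 671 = -596578.43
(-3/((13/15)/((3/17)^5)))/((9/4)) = -4860/18458141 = -0.00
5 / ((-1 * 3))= -5 / 3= -1.67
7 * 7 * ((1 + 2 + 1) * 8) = 1568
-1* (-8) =8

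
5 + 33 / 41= 5.80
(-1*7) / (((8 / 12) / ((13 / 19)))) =-273 / 38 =-7.18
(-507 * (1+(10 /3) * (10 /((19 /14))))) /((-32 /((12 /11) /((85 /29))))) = 150.73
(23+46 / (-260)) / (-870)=-989 / 37700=-0.03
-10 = -10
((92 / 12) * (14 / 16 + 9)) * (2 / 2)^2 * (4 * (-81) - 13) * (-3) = 612329 / 8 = 76541.12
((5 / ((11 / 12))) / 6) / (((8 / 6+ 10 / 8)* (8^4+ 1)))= 120 / 1397077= 0.00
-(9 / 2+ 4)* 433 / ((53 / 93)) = -684573 / 106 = -6458.24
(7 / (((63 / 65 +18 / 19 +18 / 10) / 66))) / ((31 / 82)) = 1559558 / 4743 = 328.81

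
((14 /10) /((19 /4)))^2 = 0.09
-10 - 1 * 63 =-73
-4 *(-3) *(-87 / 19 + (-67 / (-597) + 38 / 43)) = -6990416 / 162583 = -43.00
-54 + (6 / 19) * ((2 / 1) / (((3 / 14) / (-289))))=-17210 / 19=-905.79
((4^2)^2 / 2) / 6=21.33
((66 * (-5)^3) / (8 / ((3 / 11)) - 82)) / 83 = 12375 / 6557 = 1.89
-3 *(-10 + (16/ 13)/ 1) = 26.31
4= 4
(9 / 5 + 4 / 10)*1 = 2.20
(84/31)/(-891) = -28/9207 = -0.00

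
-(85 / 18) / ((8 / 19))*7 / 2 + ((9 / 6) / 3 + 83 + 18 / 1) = 62.25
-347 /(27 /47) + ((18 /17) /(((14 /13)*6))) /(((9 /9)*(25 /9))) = -97029073 /160650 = -603.98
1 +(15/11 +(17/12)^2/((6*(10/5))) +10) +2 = 276203/19008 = 14.53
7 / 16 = 0.44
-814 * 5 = -4070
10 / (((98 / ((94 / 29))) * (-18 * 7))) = -235 / 89523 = -0.00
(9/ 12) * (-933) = -2799/ 4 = -699.75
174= 174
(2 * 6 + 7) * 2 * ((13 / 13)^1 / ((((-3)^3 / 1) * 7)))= -38 / 189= -0.20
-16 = -16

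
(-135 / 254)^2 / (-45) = -405 / 64516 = -0.01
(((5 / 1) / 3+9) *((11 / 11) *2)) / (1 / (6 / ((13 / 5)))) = 640 / 13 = 49.23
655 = 655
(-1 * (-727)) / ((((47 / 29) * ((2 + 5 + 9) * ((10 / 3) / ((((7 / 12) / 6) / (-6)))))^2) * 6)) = 1033067 / 149697331200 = 0.00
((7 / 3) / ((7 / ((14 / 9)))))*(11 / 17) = 154 / 459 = 0.34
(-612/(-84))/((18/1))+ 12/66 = 271/462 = 0.59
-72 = -72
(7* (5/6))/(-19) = -35/114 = -0.31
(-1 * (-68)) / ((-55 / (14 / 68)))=-14 / 55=-0.25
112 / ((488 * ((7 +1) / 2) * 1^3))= 7 / 122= 0.06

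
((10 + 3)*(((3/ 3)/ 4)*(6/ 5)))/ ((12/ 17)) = 221/ 40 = 5.52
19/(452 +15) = 19/467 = 0.04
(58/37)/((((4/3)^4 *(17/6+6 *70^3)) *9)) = 783/29240104256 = 0.00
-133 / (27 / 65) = -8645 / 27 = -320.19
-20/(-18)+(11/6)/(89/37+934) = 77129/69294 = 1.11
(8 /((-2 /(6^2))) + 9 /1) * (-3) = 405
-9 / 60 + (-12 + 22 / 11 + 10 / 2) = -103 / 20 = -5.15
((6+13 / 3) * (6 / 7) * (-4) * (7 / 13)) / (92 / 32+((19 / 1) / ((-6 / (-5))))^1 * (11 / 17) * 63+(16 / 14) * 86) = -236096 / 9239945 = -0.03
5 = 5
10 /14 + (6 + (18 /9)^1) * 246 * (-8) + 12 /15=-550987 /35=-15742.49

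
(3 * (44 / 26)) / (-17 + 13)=-33 / 26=-1.27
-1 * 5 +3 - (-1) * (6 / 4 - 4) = -9 / 2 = -4.50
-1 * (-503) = 503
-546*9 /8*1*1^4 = -2457 /4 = -614.25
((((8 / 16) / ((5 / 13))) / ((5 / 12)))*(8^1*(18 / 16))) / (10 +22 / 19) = 6669 / 2650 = 2.52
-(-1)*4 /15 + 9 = 139 /15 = 9.27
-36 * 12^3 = -62208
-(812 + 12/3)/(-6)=136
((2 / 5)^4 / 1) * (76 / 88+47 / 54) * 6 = 3296 / 12375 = 0.27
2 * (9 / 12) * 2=3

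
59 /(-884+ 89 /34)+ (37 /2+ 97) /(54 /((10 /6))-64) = -35245781 /9469572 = -3.72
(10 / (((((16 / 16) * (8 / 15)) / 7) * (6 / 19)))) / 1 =3325 / 8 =415.62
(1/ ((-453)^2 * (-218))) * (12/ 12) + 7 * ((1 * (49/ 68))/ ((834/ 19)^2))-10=-391729647746023/ 39183222634224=-10.00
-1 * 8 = -8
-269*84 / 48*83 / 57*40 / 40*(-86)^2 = -288978361 / 57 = -5069795.81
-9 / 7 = -1.29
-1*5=-5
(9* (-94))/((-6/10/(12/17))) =16920/17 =995.29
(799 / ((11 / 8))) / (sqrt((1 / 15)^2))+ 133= 97343 / 11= 8849.36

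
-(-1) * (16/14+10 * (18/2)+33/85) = 54461/595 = 91.53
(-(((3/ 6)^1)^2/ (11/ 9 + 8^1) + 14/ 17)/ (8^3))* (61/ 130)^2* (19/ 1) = -339425899/ 48836403200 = -0.01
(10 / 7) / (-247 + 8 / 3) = -30 / 5131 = -0.01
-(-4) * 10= 40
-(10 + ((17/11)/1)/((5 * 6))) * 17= -56389/330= -170.88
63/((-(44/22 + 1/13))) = -91/3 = -30.33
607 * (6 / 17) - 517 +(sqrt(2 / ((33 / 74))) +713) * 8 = 16 * sqrt(1221) / 33 +91821 / 17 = 5418.18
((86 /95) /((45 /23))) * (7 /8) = 6923 /17100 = 0.40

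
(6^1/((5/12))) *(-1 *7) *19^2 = -181944/5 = -36388.80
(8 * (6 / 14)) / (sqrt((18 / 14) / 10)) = 8 * sqrt(70) / 7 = 9.56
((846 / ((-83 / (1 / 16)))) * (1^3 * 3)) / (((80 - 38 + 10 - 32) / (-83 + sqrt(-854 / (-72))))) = 1269 / 160 - 423 * sqrt(427) / 26560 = 7.60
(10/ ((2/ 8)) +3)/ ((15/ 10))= 86/ 3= 28.67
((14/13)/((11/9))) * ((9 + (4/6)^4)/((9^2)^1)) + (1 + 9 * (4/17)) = 5702401/1772199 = 3.22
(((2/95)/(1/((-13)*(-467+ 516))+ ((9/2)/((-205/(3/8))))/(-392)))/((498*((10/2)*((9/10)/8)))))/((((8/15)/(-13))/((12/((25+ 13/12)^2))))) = 83440680960/3999775758457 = 0.02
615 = 615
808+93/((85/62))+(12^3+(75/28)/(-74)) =458581097/176120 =2603.80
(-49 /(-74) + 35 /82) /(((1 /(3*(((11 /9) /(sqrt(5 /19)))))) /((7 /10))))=63602*sqrt(95) /113775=5.45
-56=-56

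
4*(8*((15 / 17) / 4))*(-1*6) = -720 / 17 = -42.35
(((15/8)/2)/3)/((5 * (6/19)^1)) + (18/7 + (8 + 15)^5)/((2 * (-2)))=-1081305923/672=-1609086.19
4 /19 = 0.21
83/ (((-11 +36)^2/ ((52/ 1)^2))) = 359.09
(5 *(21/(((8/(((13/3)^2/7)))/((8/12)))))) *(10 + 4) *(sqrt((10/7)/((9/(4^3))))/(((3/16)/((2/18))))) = 620.67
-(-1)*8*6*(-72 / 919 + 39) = 1716912 / 919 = 1868.24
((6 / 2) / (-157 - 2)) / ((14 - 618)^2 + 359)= -1 / 19354275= -0.00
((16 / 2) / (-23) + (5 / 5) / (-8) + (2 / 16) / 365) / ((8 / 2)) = -0.12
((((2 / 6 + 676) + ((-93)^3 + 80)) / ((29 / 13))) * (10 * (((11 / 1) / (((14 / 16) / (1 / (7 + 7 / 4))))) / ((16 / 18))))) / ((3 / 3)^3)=-8273872464 / 1421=-5822570.35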